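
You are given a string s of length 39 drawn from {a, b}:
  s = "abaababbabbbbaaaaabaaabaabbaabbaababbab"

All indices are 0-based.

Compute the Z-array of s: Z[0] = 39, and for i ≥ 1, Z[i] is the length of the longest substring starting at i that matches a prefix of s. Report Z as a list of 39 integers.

[39, 0, 1, 3, 0, 2, 0, 0, 2, 0, 0, 0, 0, 1, 1, 1, 1, 4, 0, 1, 1, 5, 0, 1, 2, 0, 0, 1, 2, 0, 0, 1, 3, 0, 2, 0, 0, 2, 0]

Z[0]=39
i=1: fresh scan; Z[1]=0
i=2: fresh scan; Z[2]=1 grow→box=[2,3)
i=3: fresh scan; Z[3]=3 grow→box=[3,6)
i=4: min(r-i=2, Z[1]=0)=0; Z[4]=0
i=5: min(r-i=1, Z[2]=1)=1; Z[5]=2 grow→box=[5,7)
i=6: min(r-i=1, Z[1]=0)=0; Z[6]=0
i=7: fresh scan; Z[7]=0
i=8: fresh scan; Z[8]=2 grow→box=[8,10)
i=9: min(r-i=1, Z[1]=0)=0; Z[9]=0
i=10: fresh scan; Z[10]=0
i=11: fresh scan; Z[11]=0
i=12: fresh scan; Z[12]=0
i=13: fresh scan; Z[13]=1 grow→box=[13,14)
i=14: fresh scan; Z[14]=1 grow→box=[14,15)
i=15: fresh scan; Z[15]=1 grow→box=[15,16)
i=16: fresh scan; Z[16]=1 grow→box=[16,17)
i=17: fresh scan; Z[17]=4 grow→box=[17,21)
i=18: min(r-i=3, Z[1]=0)=0; Z[18]=0
i=19: min(r-i=2, Z[2]=1)=1; Z[19]=1
i=20: min(r-i=1, Z[3]=3)=1; Z[20]=1
i=21: fresh scan; Z[21]=5 grow→box=[21,26)
i=22: min(r-i=4, Z[1]=0)=0; Z[22]=0
i=23: min(r-i=3, Z[2]=1)=1; Z[23]=1
i=24: min(r-i=2, Z[3]=3)=2; Z[24]=2
i=25: min(r-i=1, Z[4]=0)=0; Z[25]=0
i=26: fresh scan; Z[26]=0
i=27: fresh scan; Z[27]=1 grow→box=[27,28)
i=28: fresh scan; Z[28]=2 grow→box=[28,30)
i=29: min(r-i=1, Z[1]=0)=0; Z[29]=0
i=30: fresh scan; Z[30]=0
i=31: fresh scan; Z[31]=1 grow→box=[31,32)
i=32: fresh scan; Z[32]=3 grow→box=[32,35)
i=33: min(r-i=2, Z[1]=0)=0; Z[33]=0
i=34: min(r-i=1, Z[2]=1)=1; Z[34]=2 grow→box=[34,36)
i=35: min(r-i=1, Z[1]=0)=0; Z[35]=0
i=36: fresh scan; Z[36]=0
i=37: fresh scan; Z[37]=2 grow→box=[37,39)
i=38: min(r-i=1, Z[1]=0)=0; Z[38]=0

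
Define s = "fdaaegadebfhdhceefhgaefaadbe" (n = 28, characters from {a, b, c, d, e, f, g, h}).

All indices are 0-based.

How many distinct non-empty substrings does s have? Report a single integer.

380

rank | idx | suffix
   0 |  23 | aadbe
   1 |   2 | aaegadebfhdhceefhgaefaadbe
   2 |  24 | adbe
   3 |   6 | adebfhdhceefhgaefaadbe
   4 |  20 | aefaadbe
   5 |   3 | aegadebfhdhceefhgaefaadbe
   6 |  26 | be
   7 |   9 | bfhdhceefhgaefaadbe
   8 |  14 | ceefhgaefaadbe
   9 |   1 | daaegadebfhdhceefhgaefaadbe
  10 |  25 | dbe
  11 |   7 | debfhdhceefhgaefaadbe
  12 |  12 | dhceefhgaefaadbe
  13 |  27 | e
  14 |   8 | ebfhdhceefhgaefaadbe
  15 |  15 | eefhgaefaadbe
  16 |  21 | efaadbe
  17 |  16 | efhgaefaadbe
  18 |   4 | egadebfhdhceefhgaefaadbe
  19 |  22 | faadbe
  20 |   0 | fdaaegadebfhdhceefhgaefaadbe
  21 |  10 | fhdhceefhgaefaadbe
  22 |  17 | fhgaefaadbe
  23 |   5 | gadebfhdhceefhgaefaadbe
  24 |  19 | gaefaadbe
  25 |  13 | hceefhgaefaadbe
  26 |  11 | hdhceefhgaefaadbe
  27 |  18 | hgaefaadbe

SA = [23, 2, 24, 6, 20, 3, 26, 9, 14, 1, 25, 7, 12, 27, 8, 15, 21, 16, 4, 22, 0, 10, 17, 5, 19, 13, 11, 18]
i: (SA[i-1],SA[i]) lcp shared
  1: (23,2) 2 'aa'
  2: (2,24) 1 'a'
  3: (24,6) 2 'ad'
  4: (6,20) 1 'a'
  5: (20,3) 2 'ae'
  6: (3,26) 0 ''
  7: (26,9) 1 'b'
  8: (9,14) 0 ''
  9: (14,1) 0 ''
  10: (1,25) 1 'd'
  11: (25,7) 1 'd'
  12: (7,12) 1 'd'
  13: (12,27) 0 ''
  14: (27,8) 1 'e'
  15: (8,15) 1 'e'
  16: (15,21) 1 'e'
  17: (21,16) 2 'ef'
  18: (16,4) 1 'e'
  19: (4,22) 0 ''
  20: (22,0) 1 'f'
  21: (0,10) 1 'f'
  22: (10,17) 2 'fh'
  23: (17,5) 0 ''
  24: (5,19) 2 'ga'
  25: (19,13) 0 ''
  26: (13,11) 1 'h'
  27: (11,18) 1 'h'

n(n+1)/2 = 28·29/2 = 406
Σ LCP = 0 + 2 + 1 + 2 + 1 + 2 + 0 + 1 + 0 + 0 + 1 + 1 + 1 + 0 + 1 + 1 + 1 + 2 + 1 + 0 + 1 + 1 + 2 + 0 + 2 + 0 + 1 + 1 = 26
distinct = 406 − 26 = 380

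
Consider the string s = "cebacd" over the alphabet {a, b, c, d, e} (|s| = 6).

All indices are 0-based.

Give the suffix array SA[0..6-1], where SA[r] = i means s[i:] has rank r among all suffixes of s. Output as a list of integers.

[3, 2, 4, 0, 5, 1]

rank→(start, suffix):
  0 → (3, 'acd')
  1 → (2, 'bacd')
  2 → (4, 'cd')
  3 → (0, 'cebacd')
  4 → (5, 'd')
  5 → (1, 'ebacd')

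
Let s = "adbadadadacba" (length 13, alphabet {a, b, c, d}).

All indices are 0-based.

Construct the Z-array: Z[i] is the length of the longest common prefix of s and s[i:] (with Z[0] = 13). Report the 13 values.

[13, 0, 0, 2, 0, 2, 0, 2, 0, 1, 0, 0, 1]

Z[0]=13
i=1: outside box; Z[1]=0
i=2: outside box; Z[2]=0
i=3: outside box; Z[3]=2 extend→box=[3,5)
i=4: min(r-i=1, Z[1]=0)=0; Z[4]=0
i=5: outside box; Z[5]=2 extend→box=[5,7)
i=6: min(r-i=1, Z[1]=0)=0; Z[6]=0
i=7: outside box; Z[7]=2 extend→box=[7,9)
i=8: min(r-i=1, Z[1]=0)=0; Z[8]=0
i=9: outside box; Z[9]=1 extend→box=[9,10)
i=10: outside box; Z[10]=0
i=11: outside box; Z[11]=0
i=12: outside box; Z[12]=1 extend→box=[12,13)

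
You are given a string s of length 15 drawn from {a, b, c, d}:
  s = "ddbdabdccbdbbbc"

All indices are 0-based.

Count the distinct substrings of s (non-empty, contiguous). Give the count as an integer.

105

sorted suffixes:
  #0 SA[0]=4  'abdccbdbbbc'
  #1 SA[1]=11  'bbbc'
  #2 SA[2]=12  'bbc'
  #3 SA[3]=13  'bc'
  #4 SA[4]=2  'bdabdccbdbbbc'
  #5 SA[5]=9  'bdbbbc'
  #6 SA[6]=5  'bdccbdbbbc'
  #7 SA[7]=14  'c'
  #8 SA[8]=8  'cbdbbbc'
  #9 SA[9]=7  'ccbdbbbc'
  #10 SA[10]=3  'dabdccbdbbbc'
  #11 SA[11]=10  'dbbbc'
  #12 SA[12]=1  'dbdabdccbdbbbc'
  #13 SA[13]=6  'dccbdbbbc'
  #14 SA[14]=0  'ddbdabdccbdbbbc'

SA = [4, 11, 12, 13, 2, 9, 5, 14, 8, 7, 3, 10, 1, 6, 0]
i: (SA[i-1],SA[i]) lcp shared
  1: (4,11) 0 ''
  2: (11,12) 2 'bb'
  3: (12,13) 1 'b'
  4: (13,2) 1 'b'
  5: (2,9) 2 'bd'
  6: (9,5) 2 'bd'
  7: (5,14) 0 ''
  8: (14,8) 1 'c'
  9: (8,7) 1 'c'
  10: (7,3) 0 ''
  11: (3,10) 1 'd'
  12: (10,1) 2 'db'
  13: (1,6) 1 'd'
  14: (6,0) 1 'd'

n(n+1)/2 = 15·16/2 = 120
Σ LCP = 0 + 0 + 2 + 1 + 1 + 2 + 2 + 0 + 1 + 1 + 0 + 1 + 2 + 1 + 1 = 15
distinct = 120 − 15 = 105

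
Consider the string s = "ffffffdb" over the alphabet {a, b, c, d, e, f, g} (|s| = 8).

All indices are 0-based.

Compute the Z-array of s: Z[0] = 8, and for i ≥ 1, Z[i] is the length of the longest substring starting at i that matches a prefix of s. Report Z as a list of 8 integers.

[8, 5, 4, 3, 2, 1, 0, 0]

Z[0]=8
i=1: outside box; Z[1]=5 scan→box=[1,6)
i=2: min(r-i=4, Z[1]=5)=4; Z[2]=4
i=3: min(r-i=3, Z[2]=4)=3; Z[3]=3
i=4: min(r-i=2, Z[3]=3)=2; Z[4]=2
i=5: min(r-i=1, Z[4]=2)=1; Z[5]=1
i=6: outside box; Z[6]=0
i=7: outside box; Z[7]=0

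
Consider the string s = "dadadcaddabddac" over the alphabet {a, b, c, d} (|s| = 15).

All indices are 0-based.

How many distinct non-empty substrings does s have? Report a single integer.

rank | idx | suffix
   0 |   9 | abddac
   1 |  13 | ac
   2 |   1 | adadcaddabddac
   3 |   3 | adcaddabddac
   4 |   6 | addabddac
   5 |  10 | bddac
   6 |  14 | c
   7 |   5 | caddabddac
   8 |   8 | dabddac
   9 |  12 | dac
  10 |   0 | dadadcaddabddac
  11 |   2 | dadcaddabddac
  12 |   4 | dcaddabddac
  13 |   7 | ddabddac
  14 |  11 | ddac

SA = [9, 13, 1, 3, 6, 10, 14, 5, 8, 12, 0, 2, 4, 7, 11]
rank  pair      lcp
   1  s[9:],s[13:]  1  'a'
   2  s[13:],s[1:]  1  'a'
   3  s[1:],s[3:]  2  'ad'
   4  s[3:],s[6:]  2  'ad'
   5  s[6:],s[10:]  0  ''
   6  s[10:],s[14:]  0  ''
   7  s[14:],s[5:]  1  'c'
   8  s[5:],s[8:]  0  ''
   9  s[8:],s[12:]  2  'da'
  10  s[12:],s[0:]  2  'da'
  11  s[0:],s[2:]  3  'dad'
  12  s[2:],s[4:]  1  'd'
  13  s[4:],s[7:]  1  'd'
  14  s[7:],s[11:]  3  'dda'

n(n+1)/2 = 15·16/2 = 120
Σ LCP = 0 + 1 + 1 + 2 + 2 + 0 + 0 + 1 + 0 + 2 + 2 + 3 + 1 + 1 + 3 = 19
distinct = 120 − 19 = 101

101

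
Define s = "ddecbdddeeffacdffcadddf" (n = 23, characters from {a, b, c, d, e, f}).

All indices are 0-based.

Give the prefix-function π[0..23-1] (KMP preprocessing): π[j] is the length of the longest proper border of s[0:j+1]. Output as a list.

π[0] = 0
j=1 s[j]='d': π[1]=1 (border 'd')
j=2 s[j]='e': k: 1→0; π[2]=0 (border '')
j=3 s[j]='c': π[3]=0 (border '')
j=4 s[j]='b': π[4]=0 (border '')
j=5 s[j]='d': π[5]=1 (border 'd')
j=6 s[j]='d': π[6]=2 (border 'dd')
j=7 s[j]='d': k: 2→1; π[7]=2 (border 'dd')
j=8 s[j]='e': π[8]=3 (border 'dde')
j=9 s[j]='e': k: 3→0; π[9]=0 (border '')
j=10 s[j]='f': π[10]=0 (border '')
j=11 s[j]='f': π[11]=0 (border '')
j=12 s[j]='a': π[12]=0 (border '')
j=13 s[j]='c': π[13]=0 (border '')
j=14 s[j]='d': π[14]=1 (border 'd')
j=15 s[j]='f': k: 1→0; π[15]=0 (border '')
j=16 s[j]='f': π[16]=0 (border '')
j=17 s[j]='c': π[17]=0 (border '')
j=18 s[j]='a': π[18]=0 (border '')
j=19 s[j]='d': π[19]=1 (border 'd')
j=20 s[j]='d': π[20]=2 (border 'dd')
j=21 s[j]='d': k: 2→1; π[21]=2 (border 'dd')
j=22 s[j]='f': k: 2→1→0; π[22]=0 (border '')

[0, 1, 0, 0, 0, 1, 2, 2, 3, 0, 0, 0, 0, 0, 1, 0, 0, 0, 0, 1, 2, 2, 0]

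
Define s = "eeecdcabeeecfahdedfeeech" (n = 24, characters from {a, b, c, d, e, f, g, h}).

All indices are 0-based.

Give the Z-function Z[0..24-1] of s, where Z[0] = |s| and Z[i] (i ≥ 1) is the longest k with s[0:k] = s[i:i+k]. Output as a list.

[24, 2, 1, 0, 0, 0, 0, 0, 4, 2, 1, 0, 0, 0, 0, 0, 1, 0, 0, 4, 2, 1, 0, 0]

Z[0]=24
i=1: fresh scan; Z[1]=2 grow→box=[1,3)
i=2: min(r-i=1, Z[1]=2)=1; Z[2]=1
i=3: fresh scan; Z[3]=0
i=4: fresh scan; Z[4]=0
i=5: fresh scan; Z[5]=0
i=6: fresh scan; Z[6]=0
i=7: fresh scan; Z[7]=0
i=8: fresh scan; Z[8]=4 grow→box=[8,12)
i=9: min(r-i=3, Z[1]=2)=2; Z[9]=2
i=10: min(r-i=2, Z[2]=1)=1; Z[10]=1
i=11: min(r-i=1, Z[3]=0)=0; Z[11]=0
i=12: fresh scan; Z[12]=0
i=13: fresh scan; Z[13]=0
i=14: fresh scan; Z[14]=0
i=15: fresh scan; Z[15]=0
i=16: fresh scan; Z[16]=1 grow→box=[16,17)
i=17: fresh scan; Z[17]=0
i=18: fresh scan; Z[18]=0
i=19: fresh scan; Z[19]=4 grow→box=[19,23)
i=20: min(r-i=3, Z[1]=2)=2; Z[20]=2
i=21: min(r-i=2, Z[2]=1)=1; Z[21]=1
i=22: min(r-i=1, Z[3]=0)=0; Z[22]=0
i=23: fresh scan; Z[23]=0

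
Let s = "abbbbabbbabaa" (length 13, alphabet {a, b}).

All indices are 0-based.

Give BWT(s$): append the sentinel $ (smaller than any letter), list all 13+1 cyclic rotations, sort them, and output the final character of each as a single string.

aabbb$abbbbaba

rank  rotation        last
    0  $abbbbabbbabaa  a
    1  a$abbbbabbbaba  a
    2  aa$abbbbabbbab  b
    3  abaa$abbbbabbb  b
    4  abbbabaa$abbbb  b
    5  abbbbabbbabaa$  $
    6  baa$abbbbabbba  a
    7  babaa$abbbbabb  b
    8  babbbabaa$abbb  b
    9  bbabaa$abbbbab  b
   10  bbabbbabaa$abb  b
   11  bbbabaa$abbbba  a
   12  bbbabbbabaa$ab  b
   13  bbbbabbbabaa$a  a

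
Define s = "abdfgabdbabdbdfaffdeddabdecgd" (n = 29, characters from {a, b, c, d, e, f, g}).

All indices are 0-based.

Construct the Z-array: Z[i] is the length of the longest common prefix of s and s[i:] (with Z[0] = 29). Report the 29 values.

[29, 0, 0, 0, 0, 3, 0, 0, 0, 3, 0, 0, 0, 0, 0, 1, 0, 0, 0, 0, 0, 0, 3, 0, 0, 0, 0, 0, 0]

Z[0]=29
i=1: outside box; Z[1]=0
i=2: outside box; Z[2]=0
i=3: outside box; Z[3]=0
i=4: outside box; Z[4]=0
i=5: outside box; Z[5]=3 extend→box=[5,8)
i=6: min(r-i=2, Z[1]=0)=0; Z[6]=0
i=7: min(r-i=1, Z[2]=0)=0; Z[7]=0
i=8: outside box; Z[8]=0
i=9: outside box; Z[9]=3 extend→box=[9,12)
i=10: min(r-i=2, Z[1]=0)=0; Z[10]=0
i=11: min(r-i=1, Z[2]=0)=0; Z[11]=0
i=12: outside box; Z[12]=0
i=13: outside box; Z[13]=0
i=14: outside box; Z[14]=0
i=15: outside box; Z[15]=1 extend→box=[15,16)
i=16: outside box; Z[16]=0
i=17: outside box; Z[17]=0
i=18: outside box; Z[18]=0
i=19: outside box; Z[19]=0
i=20: outside box; Z[20]=0
i=21: outside box; Z[21]=0
i=22: outside box; Z[22]=3 extend→box=[22,25)
i=23: min(r-i=2, Z[1]=0)=0; Z[23]=0
i=24: min(r-i=1, Z[2]=0)=0; Z[24]=0
i=25: outside box; Z[25]=0
i=26: outside box; Z[26]=0
i=27: outside box; Z[27]=0
i=28: outside box; Z[28]=0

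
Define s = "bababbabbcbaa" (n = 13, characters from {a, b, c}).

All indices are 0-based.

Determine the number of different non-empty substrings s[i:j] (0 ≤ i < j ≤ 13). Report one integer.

71

rank | idx | suffix
   0 |  12 | a
   1 |  11 | aa
   2 |   1 | ababbabbcbaa
   3 |   3 | abbabbcbaa
   4 |   6 | abbcbaa
   5 |  10 | baa
   6 |   0 | bababbabbcbaa
   7 |   2 | babbabbcbaa
   8 |   5 | babbcbaa
   9 |   4 | bbabbcbaa
  10 |   7 | bbcbaa
  11 |   8 | bcbaa
  12 |   9 | cbaa

SA = [12, 11, 1, 3, 6, 10, 0, 2, 5, 4, 7, 8, 9]
rank  pair      lcp
   1  s[12:],s[11:]  1  'a'
   2  s[11:],s[1:]  1  'a'
   3  s[1:],s[3:]  2  'ab'
   4  s[3:],s[6:]  3  'abb'
   5  s[6:],s[10:]  0  ''
   6  s[10:],s[0:]  2  'ba'
   7  s[0:],s[2:]  3  'bab'
   8  s[2:],s[5:]  4  'babb'
   9  s[5:],s[4:]  1  'b'
  10  s[4:],s[7:]  2  'bb'
  11  s[7:],s[8:]  1  'b'
  12  s[8:],s[9:]  0  ''

n(n+1)/2 = 13·14/2 = 91
Σ LCP = 0 + 1 + 1 + 2 + 3 + 0 + 2 + 3 + 4 + 1 + 2 + 1 + 0 = 20
distinct = 91 − 20 = 71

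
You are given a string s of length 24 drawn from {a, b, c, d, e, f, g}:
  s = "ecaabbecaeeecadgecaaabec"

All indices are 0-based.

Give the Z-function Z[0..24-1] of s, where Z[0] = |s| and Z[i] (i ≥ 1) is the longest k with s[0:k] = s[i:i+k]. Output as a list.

Z[0]=24
i=1: outside box; Z[1]=0
i=2: outside box; Z[2]=0
i=3: outside box; Z[3]=0
i=4: outside box; Z[4]=0
i=5: outside box; Z[5]=0
i=6: outside box; Z[6]=3 grow→box=[6,9)
i=7: min(r-i=2, Z[1]=0)=0; Z[7]=0
i=8: min(r-i=1, Z[2]=0)=0; Z[8]=0
i=9: outside box; Z[9]=1 grow→box=[9,10)
i=10: outside box; Z[10]=1 grow→box=[10,11)
i=11: outside box; Z[11]=3 grow→box=[11,14)
i=12: min(r-i=2, Z[1]=0)=0; Z[12]=0
i=13: min(r-i=1, Z[2]=0)=0; Z[13]=0
i=14: outside box; Z[14]=0
i=15: outside box; Z[15]=0
i=16: outside box; Z[16]=4 grow→box=[16,20)
i=17: min(r-i=3, Z[1]=0)=0; Z[17]=0
i=18: min(r-i=2, Z[2]=0)=0; Z[18]=0
i=19: min(r-i=1, Z[3]=0)=0; Z[19]=0
i=20: outside box; Z[20]=0
i=21: outside box; Z[21]=0
i=22: outside box; Z[22]=2 grow→box=[22,24)
i=23: min(r-i=1, Z[1]=0)=0; Z[23]=0

[24, 0, 0, 0, 0, 0, 3, 0, 0, 1, 1, 3, 0, 0, 0, 0, 4, 0, 0, 0, 0, 0, 2, 0]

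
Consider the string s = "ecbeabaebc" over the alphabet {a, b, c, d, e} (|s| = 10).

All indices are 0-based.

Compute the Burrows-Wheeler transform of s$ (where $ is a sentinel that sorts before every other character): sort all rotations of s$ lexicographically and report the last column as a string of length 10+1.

rank  rotation     last
    0  $ecbeabaebc  c
    1  abaebc$ecbe  e
    2  aebc$ecbeab  b
    3  baebc$ecbea  a
    4  bc$ecbeabae  e
    5  beabaebc$ec  c
    6  c$ecbeabaeb  b
    7  cbeabaebc$e  e
    8  eabaebc$ecb  b
    9  ebc$ecbeaba  a
   10  ecbeabaebc$  $

cebaecbeba$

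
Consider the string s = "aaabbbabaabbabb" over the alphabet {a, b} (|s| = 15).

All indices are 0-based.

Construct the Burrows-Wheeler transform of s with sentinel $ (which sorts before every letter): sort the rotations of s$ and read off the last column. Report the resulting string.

rank  rotation          last
    0  $aaabbbabaabbabb  b
    1  aaabbbabaabbabb$  $
    2  aabbabb$aaabbbab  b
    3  aabbbabaabbabb$a  a
    4  abaabbabb$aaabbb  b
    5  abb$aaabbbabaabb  b
    6  abbabb$aaabbbaba  a
    7  abbbabaabbabb$aa  a
    8  b$aaabbbabaabbab  b
    9  baabbabb$aaabbba  a
   10  babaabbabb$aaabb  b
   11  babb$aaabbbabaab  b
   12  bb$aaabbbabaabba  a
   13  bbabaabbabb$aaab  b
   14  bbabb$aaabbbabaa  a
   15  bbbabaabbabb$aaa  a

b$babbaababbabaa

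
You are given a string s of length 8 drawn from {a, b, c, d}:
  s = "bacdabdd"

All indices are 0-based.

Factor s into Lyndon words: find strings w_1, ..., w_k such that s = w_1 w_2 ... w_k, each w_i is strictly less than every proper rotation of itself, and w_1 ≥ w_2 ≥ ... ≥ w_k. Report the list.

["b", "acd", "abdd"]

emit factor 1: 'b' (i=0, period=1)
emit factor 2: 'acd' (i=1, period=3)
emit factor 3: 'abdd' (i=4, period=4)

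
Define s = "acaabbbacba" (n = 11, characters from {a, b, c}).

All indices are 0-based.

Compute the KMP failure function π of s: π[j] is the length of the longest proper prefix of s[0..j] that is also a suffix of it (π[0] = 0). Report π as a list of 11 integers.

π[0] = 0
j=1 s[j]='c': π[1]=0 (border '')
j=2 s[j]='a': π[2]=1 (border 'a')
j=3 s[j]='a': k: 1→0; π[3]=1 (border 'a')
j=4 s[j]='b': k: 1→0; π[4]=0 (border '')
j=5 s[j]='b': π[5]=0 (border '')
j=6 s[j]='b': π[6]=0 (border '')
j=7 s[j]='a': π[7]=1 (border 'a')
j=8 s[j]='c': π[8]=2 (border 'ac')
j=9 s[j]='b': k: 2→0; π[9]=0 (border '')
j=10 s[j]='a': π[10]=1 (border 'a')

[0, 0, 1, 1, 0, 0, 0, 1, 2, 0, 1]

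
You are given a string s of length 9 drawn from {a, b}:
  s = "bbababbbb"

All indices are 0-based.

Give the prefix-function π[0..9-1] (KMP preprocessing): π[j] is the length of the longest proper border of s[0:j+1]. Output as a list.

[0, 1, 0, 1, 0, 1, 2, 2, 2]

π[0] = 0
j=1 s[j]='b': π[1]=1 (border 'b')
j=2 s[j]='a': k: 1→0; π[2]=0 (border '')
j=3 s[j]='b': π[3]=1 (border 'b')
j=4 s[j]='a': k: 1→0; π[4]=0 (border '')
j=5 s[j]='b': π[5]=1 (border 'b')
j=6 s[j]='b': π[6]=2 (border 'bb')
j=7 s[j]='b': k: 2→1; π[7]=2 (border 'bb')
j=8 s[j]='b': k: 2→1; π[8]=2 (border 'bb')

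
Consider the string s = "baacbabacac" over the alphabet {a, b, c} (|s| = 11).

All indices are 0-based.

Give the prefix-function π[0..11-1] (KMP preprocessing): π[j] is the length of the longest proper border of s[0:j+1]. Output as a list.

π[0] = 0
j=1 s[j]='a': π[1]=0 (border '')
j=2 s[j]='a': π[2]=0 (border '')
j=3 s[j]='c': π[3]=0 (border '')
j=4 s[j]='b': π[4]=1 (border 'b')
j=5 s[j]='a': π[5]=2 (border 'ba')
j=6 s[j]='b': k: 2→0; π[6]=1 (border 'b')
j=7 s[j]='a': π[7]=2 (border 'ba')
j=8 s[j]='c': k: 2→0; π[8]=0 (border '')
j=9 s[j]='a': π[9]=0 (border '')
j=10 s[j]='c': π[10]=0 (border '')

[0, 0, 0, 0, 1, 2, 1, 2, 0, 0, 0]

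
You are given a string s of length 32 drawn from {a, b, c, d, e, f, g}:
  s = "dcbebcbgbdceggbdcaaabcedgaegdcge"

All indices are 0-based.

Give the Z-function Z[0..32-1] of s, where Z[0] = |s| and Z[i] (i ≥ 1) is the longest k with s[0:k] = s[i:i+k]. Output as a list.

[32, 0, 0, 0, 0, 0, 0, 0, 0, 2, 0, 0, 0, 0, 0, 2, 0, 0, 0, 0, 0, 0, 0, 1, 0, 0, 0, 0, 2, 0, 0, 0]

Z[0]=32
i=1: i≥r, start 0; Z[1]=0
i=2: i≥r, start 0; Z[2]=0
i=3: i≥r, start 0; Z[3]=0
i=4: i≥r, start 0; Z[4]=0
i=5: i≥r, start 0; Z[5]=0
i=6: i≥r, start 0; Z[6]=0
i=7: i≥r, start 0; Z[7]=0
i=8: i≥r, start 0; Z[8]=0
i=9: i≥r, start 0; Z[9]=2 grow→box=[9,11)
i=10: min(r-i=1, Z[1]=0)=0; Z[10]=0
i=11: i≥r, start 0; Z[11]=0
i=12: i≥r, start 0; Z[12]=0
i=13: i≥r, start 0; Z[13]=0
i=14: i≥r, start 0; Z[14]=0
i=15: i≥r, start 0; Z[15]=2 grow→box=[15,17)
i=16: min(r-i=1, Z[1]=0)=0; Z[16]=0
i=17: i≥r, start 0; Z[17]=0
i=18: i≥r, start 0; Z[18]=0
i=19: i≥r, start 0; Z[19]=0
i=20: i≥r, start 0; Z[20]=0
i=21: i≥r, start 0; Z[21]=0
i=22: i≥r, start 0; Z[22]=0
i=23: i≥r, start 0; Z[23]=1 grow→box=[23,24)
i=24: i≥r, start 0; Z[24]=0
i=25: i≥r, start 0; Z[25]=0
i=26: i≥r, start 0; Z[26]=0
i=27: i≥r, start 0; Z[27]=0
i=28: i≥r, start 0; Z[28]=2 grow→box=[28,30)
i=29: min(r-i=1, Z[1]=0)=0; Z[29]=0
i=30: i≥r, start 0; Z[30]=0
i=31: i≥r, start 0; Z[31]=0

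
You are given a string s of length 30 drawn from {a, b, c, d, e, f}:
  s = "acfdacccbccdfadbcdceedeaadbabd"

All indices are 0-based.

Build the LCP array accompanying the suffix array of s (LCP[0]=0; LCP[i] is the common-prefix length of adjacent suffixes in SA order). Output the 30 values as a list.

[0, 1, 1, 2, 1, 3, 0, 1, 2, 1, 0, 1, 2, 2, 1, 2, 1, 1, 0, 1, 1, 2, 1, 1, 1, 0, 1, 1, 0, 1]

sorted suffixes:
  #0 SA[0]=23  'aadbabd'
  #1 SA[1]=27  'abd'
  #2 SA[2]=4  'acccbccdfadbcdceedeaadbabd'
  #3 SA[3]=0  'acfdacccbccdfadbcdceedeaadbabd'
  #4 SA[4]=24  'adbabd'
  #5 SA[5]=13  'adbcdceedeaadbabd'
  #6 SA[6]=26  'babd'
  #7 SA[7]=8  'bccdfadbcdceedeaadbabd'
  #8 SA[8]=15  'bcdceedeaadbabd'
  #9 SA[9]=28  'bd'
  #10 SA[10]=7  'cbccdfadbcdceedeaadbabd'
  #11 SA[11]=6  'ccbccdfadbcdceedeaadbabd'
  #12 SA[12]=5  'cccbccdfadbcdceedeaadbabd'
  #13 SA[13]=9  'ccdfadbcdceedeaadbabd'
  #14 SA[14]=16  'cdceedeaadbabd'
  #15 SA[15]=10  'cdfadbcdceedeaadbabd'
  #16 SA[16]=18  'ceedeaadbabd'
  #17 SA[17]=1  'cfdacccbccdfadbcdceedeaadbabd'
  #18 SA[18]=29  'd'
  #19 SA[19]=3  'dacccbccdfadbcdceedeaadbabd'
  #20 SA[20]=25  'dbabd'
  #21 SA[21]=14  'dbcdceedeaadbabd'
  #22 SA[22]=17  'dceedeaadbabd'
  #23 SA[23]=21  'deaadbabd'
  #24 SA[24]=11  'dfadbcdceedeaadbabd'
  #25 SA[25]=22  'eaadbabd'
  #26 SA[26]=20  'edeaadbabd'
  #27 SA[27]=19  'eedeaadbabd'
  #28 SA[28]=12  'fadbcdceedeaadbabd'
  #29 SA[29]=2  'fdacccbccdfadbcdceedeaadbabd'

SA = [23, 27, 4, 0, 24, 13, 26, 8, 15, 28, 7, 6, 5, 9, 16, 10, 18, 1, 29, 3, 25, 14, 17, 21, 11, 22, 20, 19, 12, 2]
[i] adj suffixes → lcp
  [1] 23/27 → 1 ('a')
  [2] 27/4 → 1 ('a')
  [3] 4/0 → 2 ('ac')
  [4] 0/24 → 1 ('a')
  [5] 24/13 → 3 ('adb')
  [6] 13/26 → 0 ('')
  [7] 26/8 → 1 ('b')
  [8] 8/15 → 2 ('bc')
  [9] 15/28 → 1 ('b')
  [10] 28/7 → 0 ('')
  [11] 7/6 → 1 ('c')
  [12] 6/5 → 2 ('cc')
  [13] 5/9 → 2 ('cc')
  [14] 9/16 → 1 ('c')
  [15] 16/10 → 2 ('cd')
  [16] 10/18 → 1 ('c')
  [17] 18/1 → 1 ('c')
  [18] 1/29 → 0 ('')
  [19] 29/3 → 1 ('d')
  [20] 3/25 → 1 ('d')
  [21] 25/14 → 2 ('db')
  [22] 14/17 → 1 ('d')
  [23] 17/21 → 1 ('d')
  [24] 21/11 → 1 ('d')
  [25] 11/22 → 0 ('')
  [26] 22/20 → 1 ('e')
  [27] 20/19 → 1 ('e')
  [28] 19/12 → 0 ('')
  [29] 12/2 → 1 ('f')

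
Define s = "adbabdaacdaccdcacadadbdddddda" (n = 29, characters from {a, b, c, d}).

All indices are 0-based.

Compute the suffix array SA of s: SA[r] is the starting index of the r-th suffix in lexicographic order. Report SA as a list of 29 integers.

[28, 6, 3, 15, 10, 7, 17, 0, 19, 2, 4, 21, 14, 16, 11, 8, 12, 27, 5, 9, 18, 1, 20, 13, 26, 25, 24, 23, 22]

rank | idx | suffix
   0 |  28 | a
   1 |   6 | aacdaccdcacadadbdddddda
   2 |   3 | abdaacdaccdcacadadbdddddda
   3 |  15 | acadadbdddddda
   4 |  10 | accdcacadadbdddddda
   5 |   7 | acdaccdcacadadbdddddda
   6 |  17 | adadbdddddda
   7 |   0 | adbabdaacdaccdcacadadbdddddda
   8 |  19 | adbdddddda
   9 |   2 | babdaacdaccdcacadadbdddddda
  10 |   4 | bdaacdaccdcacadadbdddddda
  11 |  21 | bdddddda
  12 |  14 | cacadadbdddddda
  13 |  16 | cadadbdddddda
  14 |  11 | ccdcacadadbdddddda
  15 |   8 | cdaccdcacadadbdddddda
  16 |  12 | cdcacadadbdddddda
  17 |  27 | da
  18 |   5 | daacdaccdcacadadbdddddda
  19 |   9 | daccdcacadadbdddddda
  20 |  18 | dadbdddddda
  21 |   1 | dbabdaacdaccdcacadadbdddddda
  22 |  20 | dbdddddda
  23 |  13 | dcacadadbdddddda
  24 |  26 | dda
  25 |  25 | ddda
  26 |  24 | dddda
  27 |  23 | ddddda
  28 |  22 | dddddda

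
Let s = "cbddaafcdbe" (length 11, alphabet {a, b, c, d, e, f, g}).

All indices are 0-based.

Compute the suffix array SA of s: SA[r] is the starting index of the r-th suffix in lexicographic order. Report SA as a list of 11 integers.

[4, 5, 1, 9, 0, 7, 3, 8, 2, 10, 6]

sorted suffixes:
  #0 SA[0]=4  'aafcdbe'
  #1 SA[1]=5  'afcdbe'
  #2 SA[2]=1  'bddaafcdbe'
  #3 SA[3]=9  'be'
  #4 SA[4]=0  'cbddaafcdbe'
  #5 SA[5]=7  'cdbe'
  #6 SA[6]=3  'daafcdbe'
  #7 SA[7]=8  'dbe'
  #8 SA[8]=2  'ddaafcdbe'
  #9 SA[9]=10  'e'
  #10 SA[10]=6  'fcdbe'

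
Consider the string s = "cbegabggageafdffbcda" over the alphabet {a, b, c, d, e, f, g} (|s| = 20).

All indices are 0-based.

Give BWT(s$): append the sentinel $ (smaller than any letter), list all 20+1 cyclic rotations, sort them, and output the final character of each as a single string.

rank  rotation               last
    0  $cbegabggageafdffbcda  a
    1  a$cbegabggageafdffbcd  d
    2  abggageafdffbcda$cbeg  g
    3  afdffbcda$cbegabggage  e
    4  ageafdffbcda$cbegabgg  g
    5  bcda$cbegabggageafdff  f
    6  begabggageafdffbcda$c  c
    7  bggageafdffbcda$cbega  a
    8  cbegabggageafdffbcda$  $
    9  cda$cbegabggageafdffb  b
   10  da$cbegabggageafdffbc  c
   11  dffbcda$cbegabggageaf  f
   12  eafdffbcda$cbegabggag  g
   13  egabggageafdffbcda$cb  b
   14  fbcda$cbegabggageafdf  f
   15  fdffbcda$cbegabggagea  a
   16  ffbcda$cbegabggageafd  d
   17  gabggageafdffbcda$cbe  e
   18  gageafdffbcda$cbegabg  g
   19  geafdffbcda$cbegabgga  a
   20  ggageafdffbcda$cbegab  b

adgegfca$bcfgbfadegab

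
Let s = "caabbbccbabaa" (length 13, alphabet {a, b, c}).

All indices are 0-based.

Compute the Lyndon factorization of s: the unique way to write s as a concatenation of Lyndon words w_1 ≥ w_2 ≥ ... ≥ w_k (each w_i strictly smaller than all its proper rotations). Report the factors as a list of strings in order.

["c", "aabbbccbab", "a", "a"]

emit factor 1: 'c' (i=0, period=1)
emit factor 2: 'aabbbccbab' (i=1, period=10)
emit factor 3: 'a' (i=11, period=1)
emit factor 4: 'a' (i=12, period=1)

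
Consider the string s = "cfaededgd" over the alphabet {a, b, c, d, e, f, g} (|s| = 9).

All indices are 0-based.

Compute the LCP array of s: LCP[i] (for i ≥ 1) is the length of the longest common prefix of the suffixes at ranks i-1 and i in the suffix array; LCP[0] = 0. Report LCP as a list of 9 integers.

[0, 0, 0, 1, 1, 0, 2, 0, 0]

sorted suffixes:
  #0 SA[0]=2  'aededgd'
  #1 SA[1]=0  'cfaededgd'
  #2 SA[2]=8  'd'
  #3 SA[3]=4  'dedgd'
  #4 SA[4]=6  'dgd'
  #5 SA[5]=3  'ededgd'
  #6 SA[6]=5  'edgd'
  #7 SA[7]=1  'faededgd'
  #8 SA[8]=7  'gd'

SA = [2, 0, 8, 4, 6, 3, 5, 1, 7]
rank  pair      lcp
   1  s[2:],s[0:]  0  ''
   2  s[0:],s[8:]  0  ''
   3  s[8:],s[4:]  1  'd'
   4  s[4:],s[6:]  1  'd'
   5  s[6:],s[3:]  0  ''
   6  s[3:],s[5:]  2  'ed'
   7  s[5:],s[1:]  0  ''
   8  s[1:],s[7:]  0  ''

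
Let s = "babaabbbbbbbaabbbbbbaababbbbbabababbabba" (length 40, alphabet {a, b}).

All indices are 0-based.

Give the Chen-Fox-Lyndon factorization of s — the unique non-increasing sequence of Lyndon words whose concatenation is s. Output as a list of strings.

emit factor 1: 'b' (i=0, period=1)
emit factor 2: 'ab' (i=1, period=2)
emit factor 3: 'aabbbbbbb' (i=3, period=9)
emit factor 4: 'aabbbbbb' (i=12, period=8)
emit factor 5: 'aababbbbbabababbabb' (i=20, period=19)
emit factor 6: 'a' (i=39, period=1)

["b", "ab", "aabbbbbbb", "aabbbbbb", "aababbbbbabababbabb", "a"]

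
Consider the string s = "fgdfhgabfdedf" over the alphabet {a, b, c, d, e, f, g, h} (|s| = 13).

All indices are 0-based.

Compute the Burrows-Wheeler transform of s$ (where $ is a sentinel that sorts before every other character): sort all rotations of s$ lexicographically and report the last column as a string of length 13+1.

rank  rotation        last
    0  $fgdfhgabfdedf  f
    1  abfdedf$fgdfhg  g
    2  bfdedf$fgdfhga  a
    3  dedf$fgdfhgabf  f
    4  df$fgdfhgabfde  e
    5  dfhgabfdedf$fg  g
    6  edf$fgdfhgabfd  d
    7  f$fgdfhgabfded  d
    8  fdedf$fgdfhgab  b
    9  fgdfhgabfdedf$  $
   10  fhgabfdedf$fgd  d
   11  gabfdedf$fgdfh  h
   12  gdfhgabfdedf$f  f
   13  hgabfdedf$fgdf  f

fgafegddb$dhff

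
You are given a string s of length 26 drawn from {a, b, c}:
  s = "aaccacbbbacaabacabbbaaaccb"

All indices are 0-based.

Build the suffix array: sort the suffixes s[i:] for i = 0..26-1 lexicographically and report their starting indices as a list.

[20, 11, 0, 21, 12, 16, 9, 14, 4, 1, 22, 25, 19, 8, 13, 18, 7, 17, 6, 10, 15, 3, 24, 5, 2, 23]

rank→(start, suffix):
  0 → (20, 'aaaccb')
  1 → (11, 'aabacabbbaaaccb')
  2 → (0, 'aaccacbbbacaabacabbbaaaccb')
  3 → (21, 'aaccb')
  4 → (12, 'abacabbbaaaccb')
  5 → (16, 'abbbaaaccb')
  6 → (9, 'acaabacabbbaaaccb')
  7 → (14, 'acabbbaaaccb')
  8 → (4, 'acbbbacaabacabbbaaaccb')
  9 → (1, 'accacbbbacaabacabbbaaaccb')
  10 → (22, 'accb')
  11 → (25, 'b')
  12 → (19, 'baaaccb')
  13 → (8, 'bacaabacabbbaaaccb')
  14 → (13, 'bacabbbaaaccb')
  15 → (18, 'bbaaaccb')
  16 → (7, 'bbacaabacabbbaaaccb')
  17 → (17, 'bbbaaaccb')
  18 → (6, 'bbbacaabacabbbaaaccb')
  19 → (10, 'caabacabbbaaaccb')
  20 → (15, 'cabbbaaaccb')
  21 → (3, 'cacbbbacaabacabbbaaaccb')
  22 → (24, 'cb')
  23 → (5, 'cbbbacaabacabbbaaaccb')
  24 → (2, 'ccacbbbacaabacabbbaaaccb')
  25 → (23, 'ccb')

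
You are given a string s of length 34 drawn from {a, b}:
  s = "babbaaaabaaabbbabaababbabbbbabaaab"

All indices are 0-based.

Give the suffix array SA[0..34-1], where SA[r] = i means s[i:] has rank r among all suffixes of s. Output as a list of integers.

[4, 30, 5, 9, 31, 6, 17, 10, 32, 28, 7, 15, 18, 1, 20, 11, 23, 33, 3, 29, 8, 16, 27, 14, 0, 19, 22, 2, 26, 13, 21, 25, 12, 24]

rank | idx | suffix
   0 |   4 | aaaabaaabbbabaababbabbbbabaaab
   1 |  30 | aaab
   2 |   5 | aaabaaabbbabaababbabbbbabaaab
   3 |   9 | aaabbbabaababbabbbbabaaab
   4 |  31 | aab
   5 |   6 | aabaaabbbabaababbabbbbabaaab
   6 |  17 | aababbabbbbabaaab
   7 |  10 | aabbbabaababbabbbbabaaab
   8 |  32 | ab
   9 |  28 | abaaab
  10 |   7 | abaaabbbabaababbabbbbabaaab
  11 |  15 | abaababbabbbbabaaab
  12 |  18 | ababbabbbbabaaab
  13 |   1 | abbaaaabaaabbbabaababbabbbbabaaab
  14 |  20 | abbabbbbabaaab
  15 |  11 | abbbabaababbabbbbabaaab
  16 |  23 | abbbbabaaab
  17 |  33 | b
  18 |   3 | baaaabaaabbbabaababbabbbbabaaab
  19 |  29 | baaab
  20 |   8 | baaabbbabaababbabbbbabaaab
  21 |  16 | baababbabbbbabaaab
  22 |  27 | babaaab
  23 |  14 | babaababbabbbbabaaab
  24 |   0 | babbaaaabaaabbbabaababbabbbbabaaab
  25 |  19 | babbabbbbabaaab
  26 |  22 | babbbbabaaab
  27 |   2 | bbaaaabaaabbbabaababbabbbbabaaab
  28 |  26 | bbabaaab
  29 |  13 | bbabaababbabbbbabaaab
  30 |  21 | bbabbbbabaaab
  31 |  25 | bbbabaaab
  32 |  12 | bbbabaababbabbbbabaaab
  33 |  24 | bbbbabaaab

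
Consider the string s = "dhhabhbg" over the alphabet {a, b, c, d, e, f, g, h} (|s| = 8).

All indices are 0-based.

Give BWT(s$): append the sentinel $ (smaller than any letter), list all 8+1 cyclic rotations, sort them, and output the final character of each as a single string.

ghha$bhbd

rank  rotation   last
    0  $dhhabhbg  g
    1  abhbg$dhh  h
    2  bg$dhhabh  h
    3  bhbg$dhha  a
    4  dhhabhbg$  $
    5  g$dhhabhb  b
    6  habhbg$dh  h
    7  hbg$dhhab  b
    8  hhabhbg$d  d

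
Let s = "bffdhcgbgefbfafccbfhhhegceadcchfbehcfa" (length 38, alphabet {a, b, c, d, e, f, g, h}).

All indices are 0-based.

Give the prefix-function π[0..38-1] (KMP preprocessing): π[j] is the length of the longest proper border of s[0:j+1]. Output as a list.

π[0] = 0
j=1 s[j]='f': π[1]=0 (border '')
j=2 s[j]='f': π[2]=0 (border '')
j=3 s[j]='d': π[3]=0 (border '')
j=4 s[j]='h': π[4]=0 (border '')
j=5 s[j]='c': π[5]=0 (border '')
j=6 s[j]='g': π[6]=0 (border '')
j=7 s[j]='b': π[7]=1 (border 'b')
j=8 s[j]='g': k: 1→0; π[8]=0 (border '')
j=9 s[j]='e': π[9]=0 (border '')
j=10 s[j]='f': π[10]=0 (border '')
j=11 s[j]='b': π[11]=1 (border 'b')
j=12 s[j]='f': π[12]=2 (border 'bf')
j=13 s[j]='a': k: 2→0; π[13]=0 (border '')
j=14 s[j]='f': π[14]=0 (border '')
j=15 s[j]='c': π[15]=0 (border '')
j=16 s[j]='c': π[16]=0 (border '')
j=17 s[j]='b': π[17]=1 (border 'b')
j=18 s[j]='f': π[18]=2 (border 'bf')
j=19 s[j]='h': k: 2→0; π[19]=0 (border '')
j=20 s[j]='h': π[20]=0 (border '')
j=21 s[j]='h': π[21]=0 (border '')
j=22 s[j]='e': π[22]=0 (border '')
j=23 s[j]='g': π[23]=0 (border '')
j=24 s[j]='c': π[24]=0 (border '')
j=25 s[j]='e': π[25]=0 (border '')
j=26 s[j]='a': π[26]=0 (border '')
j=27 s[j]='d': π[27]=0 (border '')
j=28 s[j]='c': π[28]=0 (border '')
j=29 s[j]='c': π[29]=0 (border '')
j=30 s[j]='h': π[30]=0 (border '')
j=31 s[j]='f': π[31]=0 (border '')
j=32 s[j]='b': π[32]=1 (border 'b')
j=33 s[j]='e': k: 1→0; π[33]=0 (border '')
j=34 s[j]='h': π[34]=0 (border '')
j=35 s[j]='c': π[35]=0 (border '')
j=36 s[j]='f': π[36]=0 (border '')
j=37 s[j]='a': π[37]=0 (border '')

[0, 0, 0, 0, 0, 0, 0, 1, 0, 0, 0, 1, 2, 0, 0, 0, 0, 1, 2, 0, 0, 0, 0, 0, 0, 0, 0, 0, 0, 0, 0, 0, 1, 0, 0, 0, 0, 0]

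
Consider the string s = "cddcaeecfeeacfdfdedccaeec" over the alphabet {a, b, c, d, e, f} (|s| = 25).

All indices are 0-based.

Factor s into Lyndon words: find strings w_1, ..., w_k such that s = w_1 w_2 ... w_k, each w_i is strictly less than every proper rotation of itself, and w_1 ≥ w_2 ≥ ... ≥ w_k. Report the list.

["cdd", "c", "aeecfee", "acfdfdedccaeec"]

emit factor 1: 'cdd' (i=0, period=3)
emit factor 2: 'c' (i=3, period=1)
emit factor 3: 'aeecfee' (i=4, period=7)
emit factor 4: 'acfdfdedccaeec' (i=11, period=14)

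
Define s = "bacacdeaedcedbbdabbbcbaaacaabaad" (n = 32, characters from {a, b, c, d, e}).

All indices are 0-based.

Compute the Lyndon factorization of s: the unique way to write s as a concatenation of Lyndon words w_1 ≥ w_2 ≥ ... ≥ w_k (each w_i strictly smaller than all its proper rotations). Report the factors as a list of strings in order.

["b", "acacdeaedcedbbd", "abbbcb", "aaacaabaad"]

emit factor 1: 'b' (i=0, period=1)
emit factor 2: 'acacdeaedcedbbd' (i=1, period=15)
emit factor 3: 'abbbcb' (i=16, period=6)
emit factor 4: 'aaacaabaad' (i=22, period=10)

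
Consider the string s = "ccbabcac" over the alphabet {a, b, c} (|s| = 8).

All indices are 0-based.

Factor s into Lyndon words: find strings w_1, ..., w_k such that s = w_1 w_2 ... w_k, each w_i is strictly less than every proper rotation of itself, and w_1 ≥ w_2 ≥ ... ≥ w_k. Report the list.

emit factor 1: 'c' (i=0, period=1)
emit factor 2: 'c' (i=1, period=1)
emit factor 3: 'b' (i=2, period=1)
emit factor 4: 'abcac' (i=3, period=5)

["c", "c", "b", "abcac"]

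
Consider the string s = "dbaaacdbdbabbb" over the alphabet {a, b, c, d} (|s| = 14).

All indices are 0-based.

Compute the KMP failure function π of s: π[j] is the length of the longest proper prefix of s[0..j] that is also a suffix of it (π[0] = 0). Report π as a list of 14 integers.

π[0] = 0
j=1 s[j]='b': π[1]=0 (border '')
j=2 s[j]='a': π[2]=0 (border '')
j=3 s[j]='a': π[3]=0 (border '')
j=4 s[j]='a': π[4]=0 (border '')
j=5 s[j]='c': π[5]=0 (border '')
j=6 s[j]='d': π[6]=1 (border 'd')
j=7 s[j]='b': π[7]=2 (border 'db')
j=8 s[j]='d': k: 2→0; π[8]=1 (border 'd')
j=9 s[j]='b': π[9]=2 (border 'db')
j=10 s[j]='a': π[10]=3 (border 'dba')
j=11 s[j]='b': k: 3→0; π[11]=0 (border '')
j=12 s[j]='b': π[12]=0 (border '')
j=13 s[j]='b': π[13]=0 (border '')

[0, 0, 0, 0, 0, 0, 1, 2, 1, 2, 3, 0, 0, 0]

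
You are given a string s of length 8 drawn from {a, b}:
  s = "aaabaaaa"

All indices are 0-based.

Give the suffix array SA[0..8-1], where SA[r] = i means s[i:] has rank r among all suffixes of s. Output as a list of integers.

rank→(start, suffix):
  0 → (7, 'a')
  1 → (6, 'aa')
  2 → (5, 'aaa')
  3 → (4, 'aaaa')
  4 → (0, 'aaabaaaa')
  5 → (1, 'aabaaaa')
  6 → (2, 'abaaaa')
  7 → (3, 'baaaa')

[7, 6, 5, 4, 0, 1, 2, 3]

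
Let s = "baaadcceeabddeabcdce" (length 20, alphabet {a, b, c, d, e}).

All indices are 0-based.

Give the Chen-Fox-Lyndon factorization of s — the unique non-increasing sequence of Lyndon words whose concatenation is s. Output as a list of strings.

["b", "aaadcceeabddeabcdce"]

emit factor 1: 'b' (i=0, period=1)
emit factor 2: 'aaadcceeabddeabcdce' (i=1, period=19)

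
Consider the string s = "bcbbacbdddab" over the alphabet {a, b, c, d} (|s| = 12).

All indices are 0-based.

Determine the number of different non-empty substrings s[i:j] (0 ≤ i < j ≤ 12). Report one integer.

68

rank | idx | suffix
   0 |  10 | ab
   1 |   4 | acbdddab
   2 |  11 | b
   3 |   3 | bacbdddab
   4 |   2 | bbacbdddab
   5 |   0 | bcbbacbdddab
   6 |   6 | bdddab
   7 |   1 | cbbacbdddab
   8 |   5 | cbdddab
   9 |   9 | dab
  10 |   8 | ddab
  11 |   7 | dddab

SA = [10, 4, 11, 3, 2, 0, 6, 1, 5, 9, 8, 7]
[i] adj suffixes → lcp
  [1] 10/4 → 1 ('a')
  [2] 4/11 → 0 ('')
  [3] 11/3 → 1 ('b')
  [4] 3/2 → 1 ('b')
  [5] 2/0 → 1 ('b')
  [6] 0/6 → 1 ('b')
  [7] 6/1 → 0 ('')
  [8] 1/5 → 2 ('cb')
  [9] 5/9 → 0 ('')
  [10] 9/8 → 1 ('d')
  [11] 8/7 → 2 ('dd')

n(n+1)/2 = 12·13/2 = 78
Σ LCP = 0 + 1 + 0 + 1 + 1 + 1 + 1 + 0 + 2 + 0 + 1 + 2 = 10
distinct = 78 − 10 = 68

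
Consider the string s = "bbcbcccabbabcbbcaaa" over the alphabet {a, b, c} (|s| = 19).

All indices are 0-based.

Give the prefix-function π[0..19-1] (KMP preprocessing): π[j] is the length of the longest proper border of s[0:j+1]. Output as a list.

[0, 1, 0, 1, 0, 0, 0, 0, 1, 2, 0, 1, 0, 1, 2, 3, 0, 0, 0]

π[0] = 0
j=1 s[j]='b': π[1]=1 (border 'b')
j=2 s[j]='c': k: 1→0; π[2]=0 (border '')
j=3 s[j]='b': π[3]=1 (border 'b')
j=4 s[j]='c': k: 1→0; π[4]=0 (border '')
j=5 s[j]='c': π[5]=0 (border '')
j=6 s[j]='c': π[6]=0 (border '')
j=7 s[j]='a': π[7]=0 (border '')
j=8 s[j]='b': π[8]=1 (border 'b')
j=9 s[j]='b': π[9]=2 (border 'bb')
j=10 s[j]='a': k: 2→1→0; π[10]=0 (border '')
j=11 s[j]='b': π[11]=1 (border 'b')
j=12 s[j]='c': k: 1→0; π[12]=0 (border '')
j=13 s[j]='b': π[13]=1 (border 'b')
j=14 s[j]='b': π[14]=2 (border 'bb')
j=15 s[j]='c': π[15]=3 (border 'bbc')
j=16 s[j]='a': k: 3→0; π[16]=0 (border '')
j=17 s[j]='a': π[17]=0 (border '')
j=18 s[j]='a': π[18]=0 (border '')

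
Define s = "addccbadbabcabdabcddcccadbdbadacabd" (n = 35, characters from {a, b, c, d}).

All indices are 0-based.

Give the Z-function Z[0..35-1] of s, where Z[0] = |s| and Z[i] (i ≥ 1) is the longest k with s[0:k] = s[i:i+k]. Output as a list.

[35, 0, 0, 0, 0, 0, 2, 0, 0, 1, 0, 0, 1, 0, 0, 1, 0, 0, 0, 0, 0, 0, 0, 2, 0, 0, 0, 0, 2, 0, 1, 0, 1, 0, 0]

Z[0]=35
i=1: i≥r, start 0; Z[1]=0
i=2: i≥r, start 0; Z[2]=0
i=3: i≥r, start 0; Z[3]=0
i=4: i≥r, start 0; Z[4]=0
i=5: i≥r, start 0; Z[5]=0
i=6: i≥r, start 0; Z[6]=2 scan→box=[6,8)
i=7: min(r-i=1, Z[1]=0)=0; Z[7]=0
i=8: i≥r, start 0; Z[8]=0
i=9: i≥r, start 0; Z[9]=1 scan→box=[9,10)
i=10: i≥r, start 0; Z[10]=0
i=11: i≥r, start 0; Z[11]=0
i=12: i≥r, start 0; Z[12]=1 scan→box=[12,13)
i=13: i≥r, start 0; Z[13]=0
i=14: i≥r, start 0; Z[14]=0
i=15: i≥r, start 0; Z[15]=1 scan→box=[15,16)
i=16: i≥r, start 0; Z[16]=0
i=17: i≥r, start 0; Z[17]=0
i=18: i≥r, start 0; Z[18]=0
i=19: i≥r, start 0; Z[19]=0
i=20: i≥r, start 0; Z[20]=0
i=21: i≥r, start 0; Z[21]=0
i=22: i≥r, start 0; Z[22]=0
i=23: i≥r, start 0; Z[23]=2 scan→box=[23,25)
i=24: min(r-i=1, Z[1]=0)=0; Z[24]=0
i=25: i≥r, start 0; Z[25]=0
i=26: i≥r, start 0; Z[26]=0
i=27: i≥r, start 0; Z[27]=0
i=28: i≥r, start 0; Z[28]=2 scan→box=[28,30)
i=29: min(r-i=1, Z[1]=0)=0; Z[29]=0
i=30: i≥r, start 0; Z[30]=1 scan→box=[30,31)
i=31: i≥r, start 0; Z[31]=0
i=32: i≥r, start 0; Z[32]=1 scan→box=[32,33)
i=33: i≥r, start 0; Z[33]=0
i=34: i≥r, start 0; Z[34]=0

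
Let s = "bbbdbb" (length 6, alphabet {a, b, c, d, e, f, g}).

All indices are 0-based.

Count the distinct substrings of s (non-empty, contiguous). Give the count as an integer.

15

sorted suffixes:
  #0 SA[0]=5  'b'
  #1 SA[1]=4  'bb'
  #2 SA[2]=0  'bbbdbb'
  #3 SA[3]=1  'bbdbb'
  #4 SA[4]=2  'bdbb'
  #5 SA[5]=3  'dbb'

SA = [5, 4, 0, 1, 2, 3]
rank  pair      lcp
   1  s[5:],s[4:]  1  'b'
   2  s[4:],s[0:]  2  'bb'
   3  s[0:],s[1:]  2  'bb'
   4  s[1:],s[2:]  1  'b'
   5  s[2:],s[3:]  0  ''

n(n+1)/2 = 6·7/2 = 21
Σ LCP = 0 + 1 + 2 + 2 + 1 + 0 = 6
distinct = 21 − 6 = 15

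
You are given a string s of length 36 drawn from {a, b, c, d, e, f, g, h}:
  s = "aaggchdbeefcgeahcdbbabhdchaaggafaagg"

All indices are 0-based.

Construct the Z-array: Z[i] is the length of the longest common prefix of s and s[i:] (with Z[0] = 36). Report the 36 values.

[36, 1, 0, 0, 0, 0, 0, 0, 0, 0, 0, 0, 0, 0, 1, 0, 0, 0, 0, 0, 1, 0, 0, 0, 0, 0, 4, 1, 0, 0, 1, 0, 4, 1, 0, 0]

Z[0]=36
i=1: fresh scan; Z[1]=1 grow→box=[1,2)
i=2: fresh scan; Z[2]=0
i=3: fresh scan; Z[3]=0
i=4: fresh scan; Z[4]=0
i=5: fresh scan; Z[5]=0
i=6: fresh scan; Z[6]=0
i=7: fresh scan; Z[7]=0
i=8: fresh scan; Z[8]=0
i=9: fresh scan; Z[9]=0
i=10: fresh scan; Z[10]=0
i=11: fresh scan; Z[11]=0
i=12: fresh scan; Z[12]=0
i=13: fresh scan; Z[13]=0
i=14: fresh scan; Z[14]=1 grow→box=[14,15)
i=15: fresh scan; Z[15]=0
i=16: fresh scan; Z[16]=0
i=17: fresh scan; Z[17]=0
i=18: fresh scan; Z[18]=0
i=19: fresh scan; Z[19]=0
i=20: fresh scan; Z[20]=1 grow→box=[20,21)
i=21: fresh scan; Z[21]=0
i=22: fresh scan; Z[22]=0
i=23: fresh scan; Z[23]=0
i=24: fresh scan; Z[24]=0
i=25: fresh scan; Z[25]=0
i=26: fresh scan; Z[26]=4 grow→box=[26,30)
i=27: min(r-i=3, Z[1]=1)=1; Z[27]=1
i=28: min(r-i=2, Z[2]=0)=0; Z[28]=0
i=29: min(r-i=1, Z[3]=0)=0; Z[29]=0
i=30: fresh scan; Z[30]=1 grow→box=[30,31)
i=31: fresh scan; Z[31]=0
i=32: fresh scan; Z[32]=4 grow→box=[32,36)
i=33: min(r-i=3, Z[1]=1)=1; Z[33]=1
i=34: min(r-i=2, Z[2]=0)=0; Z[34]=0
i=35: min(r-i=1, Z[3]=0)=0; Z[35]=0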